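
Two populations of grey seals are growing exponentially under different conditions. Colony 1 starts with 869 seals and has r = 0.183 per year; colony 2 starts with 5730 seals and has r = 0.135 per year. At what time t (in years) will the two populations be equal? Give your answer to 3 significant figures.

Set 869·e^(0.183t) = 5730·e^(0.135t).
e^((0.183 − 0.135)t) = 5730/869 → e^(0.048·t) = 6.5938.
0.048·t = ln(6.5938) = 1.8861, so t = 1.8861/0.048 = 39.294.

39.3 years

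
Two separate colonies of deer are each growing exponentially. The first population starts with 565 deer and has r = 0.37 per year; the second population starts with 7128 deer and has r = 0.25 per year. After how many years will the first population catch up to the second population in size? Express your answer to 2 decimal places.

Set 565·e^(0.37t) = 7128·e^(0.25t).
e^((0.37 − 0.25)t) = 7128/565 → e^(0.12·t) = 12.616.
0.12·t = ln(12.616) = 2.535, so t = 2.535/0.12 = 21.125.

21.12 years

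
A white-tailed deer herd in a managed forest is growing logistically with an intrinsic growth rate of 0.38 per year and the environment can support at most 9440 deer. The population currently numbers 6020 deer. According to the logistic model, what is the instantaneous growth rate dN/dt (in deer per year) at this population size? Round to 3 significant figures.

dN/dt = rN(1 − N/K) = 0.38 × 6020 × (1 − 6020/9440).
1 − 6020/9440 = 0.36229; dN/dt = 0.38 × 6020 × 0.36229 = 828.77.

829 deer per year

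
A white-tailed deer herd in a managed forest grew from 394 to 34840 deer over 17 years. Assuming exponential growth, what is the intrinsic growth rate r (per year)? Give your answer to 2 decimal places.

0.26 per year

From N(t) = N₀·e^(rt): e^(r·17) = 34840/394 = 88.426.
r·17 = ln(88.426) = 4.4822, so r = 4.4822/17 = 0.26366.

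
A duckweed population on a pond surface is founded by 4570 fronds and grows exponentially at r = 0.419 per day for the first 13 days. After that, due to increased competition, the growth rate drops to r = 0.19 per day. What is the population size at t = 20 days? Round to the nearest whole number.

Phase 1: N(13) = 4570·e^(0.419×13) = 4570·e^5.447 = 1.060518×10^6.
Phase 2 runs for 20 − 13 = 7 days at r = 0.19.
N(20) = 1.060518×10^6·e^(0.19×7) = 1.060518×10^6·e^1.33 = 4.009866×10^6.

4009866 fronds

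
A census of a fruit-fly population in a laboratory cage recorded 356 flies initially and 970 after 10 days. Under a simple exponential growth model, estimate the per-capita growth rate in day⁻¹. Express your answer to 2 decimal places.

From N(t) = N₀·e^(rt): e^(r·10) = 970/356 = 2.7247.
r·10 = ln(2.7247) = 1.0024, so r = 1.0024/10 = 0.10024.

0.10 per day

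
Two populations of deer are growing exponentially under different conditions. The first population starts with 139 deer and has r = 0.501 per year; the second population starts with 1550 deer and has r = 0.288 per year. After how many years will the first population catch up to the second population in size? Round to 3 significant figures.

Set 139·e^(0.501t) = 1550·e^(0.288t).
e^((0.501 − 0.288)t) = 1550/139 → e^(0.213·t) = 11.151.
0.213·t = ln(11.151) = 2.4115, so t = 2.4115/0.213 = 11.322.

11.3 years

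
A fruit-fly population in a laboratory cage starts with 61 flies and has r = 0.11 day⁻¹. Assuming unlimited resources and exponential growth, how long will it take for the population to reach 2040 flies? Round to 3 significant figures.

31.9 days

Set N₀·e^(rt) = 2040: e^(0.11·t) = 2040/61 = 33.443.
0.11·t = ln(33.443) = 3.5098, so t = 3.5098/0.11 = 31.908.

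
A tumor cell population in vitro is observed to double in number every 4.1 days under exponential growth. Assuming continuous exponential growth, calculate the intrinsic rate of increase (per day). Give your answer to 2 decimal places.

0.17 per day

r = ln(2)/t_d = 0.6931/4.1 = 0.16906.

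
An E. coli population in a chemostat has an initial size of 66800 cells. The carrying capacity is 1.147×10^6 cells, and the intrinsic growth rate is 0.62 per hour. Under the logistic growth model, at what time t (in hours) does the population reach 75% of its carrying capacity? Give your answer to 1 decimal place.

A = (K − N₀)/N₀ = (1.147×10^6 − 66800)/66800 = 16.171.
Solve 1.147×10^6/(1 + 16.171·e^(−0.62t)) = 860250: 1 + 16.171·e^(−0.62t) = 1.3333, so e^(−0.62t) = 0.0206135.
−0.62·t = ln(0.0206135) = -3.8818, so t = 3.8818/0.62 = 6.261.

6.3 hours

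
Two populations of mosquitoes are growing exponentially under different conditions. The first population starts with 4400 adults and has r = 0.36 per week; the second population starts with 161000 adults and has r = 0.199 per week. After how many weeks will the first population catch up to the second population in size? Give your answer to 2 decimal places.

22.36 weeks

Set 4400·e^(0.36t) = 161000·e^(0.199t).
e^((0.36 − 0.199)t) = 161000/4400 → e^(0.161·t) = 36.591.
0.161·t = ln(36.591) = 3.5998, so t = 3.5998/0.161 = 22.359.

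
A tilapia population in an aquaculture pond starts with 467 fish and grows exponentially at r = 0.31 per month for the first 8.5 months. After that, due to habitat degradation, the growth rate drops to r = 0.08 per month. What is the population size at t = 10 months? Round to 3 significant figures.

Phase 1: N(8.5) = 467·e^(0.31×8.5) = 467·e^2.635 = 6511.53.
Phase 2 runs for 10 − 8.5 = 1.5 months at r = 0.08.
N(10) = 6511.53·e^(0.08×1.5) = 6511.53·e^0.12 = 7341.73.

7340 fish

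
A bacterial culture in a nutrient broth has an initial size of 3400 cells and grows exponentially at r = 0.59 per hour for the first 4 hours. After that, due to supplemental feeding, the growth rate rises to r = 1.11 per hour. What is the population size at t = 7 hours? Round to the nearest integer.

Phase 1: N(4) = 3400·e^(0.59×4) = 3400·e^2.36 = 36009.2.
Phase 2 runs for 7 − 4 = 3 hours at r = 1.11.
N(7) = 36009.2·e^(1.11×3) = 36009.2·e^3.33 = 1.006038×10^6.

1006038 cells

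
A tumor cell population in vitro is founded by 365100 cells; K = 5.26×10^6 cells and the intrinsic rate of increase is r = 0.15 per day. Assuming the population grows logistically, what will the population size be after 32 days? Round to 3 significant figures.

4740000 cells

A = (K − N₀)/N₀ = (5.26×10^6 − 365100)/365100 = 13.407.
N(t) = K/(1 + A·e^(−rt)) = 5.26×10^6/(1 + 13.407×e^(−0.15×32)).
e^(−4.8) = 0.0082297; denominator = 1 + 13.407×0.0082297 = 1.1103.
N = 5.26×10^6/1.1103 = 4.737303×10^6.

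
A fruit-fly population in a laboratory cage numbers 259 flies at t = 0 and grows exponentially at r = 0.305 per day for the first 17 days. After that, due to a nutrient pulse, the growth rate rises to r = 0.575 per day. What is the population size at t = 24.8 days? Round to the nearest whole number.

4101355 flies

Phase 1: N(17) = 259·e^(0.305×17) = 259·e^5.185 = 46250.5.
Phase 2 runs for 24.8 − 17 = 7.8 days at r = 0.575.
N(24.8) = 46250.5·e^(0.575×7.8) = 46250.5·e^4.485 = 4.101355×10^6.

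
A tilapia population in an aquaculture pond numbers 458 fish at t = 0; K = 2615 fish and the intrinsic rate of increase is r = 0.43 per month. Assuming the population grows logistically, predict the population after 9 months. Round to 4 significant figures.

2381 fish

A = (K − N₀)/N₀ = (2615 − 458)/458 = 4.7096.
N(t) = K/(1 + A·e^(−rt)) = 2615/(1 + 4.7096×e^(−0.43×9)).
e^(−3.87) = 0.020858; denominator = 1 + 4.7096×0.020858 = 1.0982.
N = 2615/1.0982 = 2381.09.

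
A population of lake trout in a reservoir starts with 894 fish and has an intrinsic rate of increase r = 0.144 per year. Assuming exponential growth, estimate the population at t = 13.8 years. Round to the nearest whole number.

6522 fish

N(t) = N₀·e^(rt) = 894 × e^(0.144×13.8) = 894 × e^1.987.
e^1.987 ≈ 7.2951, so N ≈ 894 × 7.2951 = 6521.8.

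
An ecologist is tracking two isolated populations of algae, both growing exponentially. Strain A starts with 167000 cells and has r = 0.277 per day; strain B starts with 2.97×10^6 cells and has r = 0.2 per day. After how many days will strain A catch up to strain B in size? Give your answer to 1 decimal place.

Set 167000·e^(0.277t) = 2.97×10^6·e^(0.2t).
e^((0.277 − 0.2)t) = 2.97×10^6/167000 → e^(0.077·t) = 17.784.
0.077·t = ln(17.784) = 2.8783, so t = 2.8783/0.077 = 37.381.

37.4 days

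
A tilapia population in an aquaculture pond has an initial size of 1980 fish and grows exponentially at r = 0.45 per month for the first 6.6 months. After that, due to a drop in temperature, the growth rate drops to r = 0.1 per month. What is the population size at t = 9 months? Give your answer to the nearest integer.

49063 fish

Phase 1: N(6.6) = 1980·e^(0.45×6.6) = 1980·e^2.97 = 38594.
Phase 2 runs for 9 − 6.6 = 2.4 months at r = 0.1.
N(9) = 38594·e^(0.1×2.4) = 38594·e^0.24 = 49062.6.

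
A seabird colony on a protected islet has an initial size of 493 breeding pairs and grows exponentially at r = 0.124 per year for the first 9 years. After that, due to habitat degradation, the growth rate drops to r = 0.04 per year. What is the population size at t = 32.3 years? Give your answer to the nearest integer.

3822 breeding pairs

Phase 1: N(9) = 493·e^(0.124×9) = 493·e^1.116 = 1504.94.
Phase 2 runs for 32.3 − 9 = 23.3 years at r = 0.04.
N(32.3) = 1504.94·e^(0.04×23.3) = 1504.94·e^0.932 = 3821.92.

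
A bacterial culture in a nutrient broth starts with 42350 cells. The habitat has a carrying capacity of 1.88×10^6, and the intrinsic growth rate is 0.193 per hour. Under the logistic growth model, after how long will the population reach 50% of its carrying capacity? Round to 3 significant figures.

19.5 hours

A = (K − N₀)/N₀ = (1.88×10^6 − 42350)/42350 = 43.392.
Solve 1.88×10^6/(1 + 43.392·e^(−0.193t)) = 940000: 1 + 43.392·e^(−0.193t) = 2, so e^(−0.193t) = 0.0230457.
−0.193·t = ln(0.0230457) = -3.7703, so t = 3.7703/0.193 = 19.535.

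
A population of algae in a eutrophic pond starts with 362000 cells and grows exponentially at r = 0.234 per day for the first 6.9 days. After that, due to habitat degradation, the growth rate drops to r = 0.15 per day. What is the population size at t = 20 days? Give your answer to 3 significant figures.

13000000 cells

Phase 1: N(6.9) = 362000·e^(0.234×6.9) = 362000·e^1.615 = 1.819368×10^6.
Phase 2 runs for 20 − 6.9 = 13.1 days at r = 0.15.
N(20) = 1.819368×10^6·e^(0.15×13.1) = 1.819368×10^6·e^1.965 = 1.298103×10^7.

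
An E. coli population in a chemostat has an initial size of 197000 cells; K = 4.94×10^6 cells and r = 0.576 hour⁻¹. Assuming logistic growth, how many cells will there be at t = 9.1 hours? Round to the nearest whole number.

A = (K − N₀)/N₀ = (4.94×10^6 − 197000)/197000 = 24.076.
N(t) = K/(1 + A·e^(−rt)) = 4.94×10^6/(1 + 24.076×e^(−0.576×9.1)).
e^(−5.242) = 0.0052918; denominator = 1 + 24.076×0.0052918 = 1.1274.
N = 4.94×10^6/1.1274 = 4.381741×10^6.

4381741 cells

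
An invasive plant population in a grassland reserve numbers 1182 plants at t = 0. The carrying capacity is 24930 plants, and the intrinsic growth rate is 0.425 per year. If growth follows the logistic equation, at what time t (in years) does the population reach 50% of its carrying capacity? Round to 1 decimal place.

7.1 years

A = (K − N₀)/N₀ = (24930 − 1182)/1182 = 20.091.
Solve 24930/(1 + 20.091·e^(−0.425t)) = 12465: 1 + 20.091·e^(−0.425t) = 2, so e^(−0.425t) = 0.0497726.
−0.425·t = ln(0.0497726) = -3.0003, so t = 3.0003/0.425 = 7.0595.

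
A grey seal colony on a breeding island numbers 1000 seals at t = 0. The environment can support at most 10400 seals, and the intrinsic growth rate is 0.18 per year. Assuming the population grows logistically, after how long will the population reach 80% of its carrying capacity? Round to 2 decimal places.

20.15 years

A = (K − N₀)/N₀ = (10400 − 1000)/1000 = 9.4.
Solve 10400/(1 + 9.4·e^(−0.18t)) = 8320: 1 + 9.4·e^(−0.18t) = 1.25, so e^(−0.18t) = 0.0265957.
−0.18·t = ln(0.0265957) = -3.627, so t = 3.627/0.18 = 20.15.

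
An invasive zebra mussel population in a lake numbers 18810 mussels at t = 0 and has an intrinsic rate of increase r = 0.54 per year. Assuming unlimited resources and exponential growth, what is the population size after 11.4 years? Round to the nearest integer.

8869633 mussels

N(t) = N₀·e^(rt) = 18810 × e^(0.54×11.4) = 18810 × e^6.156.
e^6.156 ≈ 471.54, so N ≈ 18810 × 471.54 = 8.869633×10^6.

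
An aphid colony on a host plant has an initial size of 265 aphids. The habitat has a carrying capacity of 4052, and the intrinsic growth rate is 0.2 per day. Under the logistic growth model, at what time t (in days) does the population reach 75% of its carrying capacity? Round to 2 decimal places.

A = (K − N₀)/N₀ = (4052 − 265)/265 = 14.291.
Solve 4052/(1 + 14.291·e^(−0.2t)) = 3039: 1 + 14.291·e^(−0.2t) = 1.3333, so e^(−0.2t) = 0.0233254.
−0.2·t = ln(0.0233254) = -3.7582, so t = 3.7582/0.2 = 18.791.

18.79 days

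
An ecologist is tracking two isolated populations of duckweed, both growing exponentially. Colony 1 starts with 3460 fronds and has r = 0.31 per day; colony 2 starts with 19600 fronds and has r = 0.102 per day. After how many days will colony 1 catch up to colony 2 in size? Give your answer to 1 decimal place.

Set 3460·e^(0.31t) = 19600·e^(0.102t).
e^((0.31 − 0.102)t) = 19600/3460 → e^(0.208·t) = 5.6647.
0.208·t = ln(5.6647) = 1.7343, so t = 1.7343/0.208 = 8.3378.

8.3 days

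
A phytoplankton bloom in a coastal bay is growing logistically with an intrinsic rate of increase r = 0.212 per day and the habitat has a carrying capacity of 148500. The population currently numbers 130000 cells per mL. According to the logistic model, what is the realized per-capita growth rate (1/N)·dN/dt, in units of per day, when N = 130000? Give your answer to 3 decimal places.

0.026 per day

(1/N)·dN/dt = r(1 − N/K) = 0.212 × (1 − 130000/148500).
= 0.212 × 0.12458 = 0.026411.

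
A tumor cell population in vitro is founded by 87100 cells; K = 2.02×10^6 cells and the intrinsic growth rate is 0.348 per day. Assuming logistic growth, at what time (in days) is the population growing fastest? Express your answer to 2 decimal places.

Logistic growth is fastest at N = K/2 = 1.01×10^6.
A = (K − N₀)/N₀ = 22.192. Set K/(1 + A·e^(−rt)) = K/2 → A·e^(−rt) = 1.
e^(−0.348t) = 1/22.192 = 0.0450618, so t = ln(22.192)/0.348 = 3.0997/0.348 = 8.9072.

8.91 days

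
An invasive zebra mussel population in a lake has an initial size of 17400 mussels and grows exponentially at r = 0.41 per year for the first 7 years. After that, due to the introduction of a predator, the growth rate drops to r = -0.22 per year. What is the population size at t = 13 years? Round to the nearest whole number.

Phase 1: N(7) = 17400·e^(0.41×7) = 17400·e^2.87 = 306884.
Phase 2 runs for 13 − 7 = 6 years at r = -0.22.
N(13) = 306884·e^(-0.22×6) = 306884·e^-1.32 = 81979.6.

81980 mussels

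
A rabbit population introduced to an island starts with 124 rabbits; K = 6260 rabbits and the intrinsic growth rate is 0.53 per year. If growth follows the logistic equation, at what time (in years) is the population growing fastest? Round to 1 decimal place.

Logistic growth is fastest at N = K/2 = 3130.
A = (K − N₀)/N₀ = 49.484. Set K/(1 + A·e^(−rt)) = K/2 → A·e^(−rt) = 1.
e^(−0.53t) = 1/49.484 = 0.0202086, so t = ln(49.484)/0.53 = 3.9016/0.53 = 7.3616.

7.4 years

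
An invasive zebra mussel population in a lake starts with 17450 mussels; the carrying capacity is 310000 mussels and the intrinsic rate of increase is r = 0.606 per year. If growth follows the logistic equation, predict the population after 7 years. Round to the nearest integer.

249786 mussels

A = (K − N₀)/N₀ = (310000 − 17450)/17450 = 16.765.
N(t) = K/(1 + A·e^(−rt)) = 310000/(1 + 16.765×e^(−0.606×7)).
e^(−4.242) = 0.014379; denominator = 1 + 16.765×0.014379 = 1.2411.
N = 310000/1.2411 = 249786.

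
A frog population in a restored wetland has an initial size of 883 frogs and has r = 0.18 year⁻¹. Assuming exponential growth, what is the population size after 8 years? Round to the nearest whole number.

N(t) = N₀·e^(rt) = 883 × e^(0.18×8) = 883 × e^1.44.
e^1.44 ≈ 4.2207, so N ≈ 883 × 4.2207 = 3726.87.

3727 frogs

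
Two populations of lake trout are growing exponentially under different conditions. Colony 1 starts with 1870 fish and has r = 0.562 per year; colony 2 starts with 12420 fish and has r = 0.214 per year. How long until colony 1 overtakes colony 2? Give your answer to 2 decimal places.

5.44 years

Set 1870·e^(0.562t) = 12420·e^(0.214t).
e^((0.562 − 0.214)t) = 12420/1870 → e^(0.348·t) = 6.6417.
0.348·t = ln(6.6417) = 1.8934, so t = 1.8934/0.348 = 5.4407.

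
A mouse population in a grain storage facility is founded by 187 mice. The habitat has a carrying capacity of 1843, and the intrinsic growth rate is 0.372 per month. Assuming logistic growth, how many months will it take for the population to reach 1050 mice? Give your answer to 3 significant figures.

6.62 months

A = (K − N₀)/N₀ = (1843 − 187)/187 = 8.8556.
Solve 1843/(1 + 8.8556·e^(−0.372t)) = 1050: 1 + 8.8556·e^(−0.372t) = 1.7552, so e^(−0.372t) = 0.0852835.
−0.372·t = ln(0.0852835) = -2.4618, so t = 2.4618/0.372 = 6.6177.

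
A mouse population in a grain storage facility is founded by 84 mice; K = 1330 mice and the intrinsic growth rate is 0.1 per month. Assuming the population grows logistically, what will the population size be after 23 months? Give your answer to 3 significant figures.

535 mice

A = (K − N₀)/N₀ = (1330 − 84)/84 = 14.833.
N(t) = K/(1 + A·e^(−rt)) = 1330/(1 + 14.833×e^(−0.1×23)).
e^(−2.3) = 0.10026; denominator = 1 + 14.833×0.10026 = 2.4872.
N = 1330/2.4872 = 534.744.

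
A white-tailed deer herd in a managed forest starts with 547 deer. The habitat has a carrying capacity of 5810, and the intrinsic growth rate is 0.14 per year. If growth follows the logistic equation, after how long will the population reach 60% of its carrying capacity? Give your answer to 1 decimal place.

A = (K − N₀)/N₀ = (5810 − 547)/547 = 9.6216.
Solve 5810/(1 + 9.6216·e^(−0.14t)) = 3486: 1 + 9.6216·e^(−0.14t) = 1.6667, so e^(−0.14t) = 0.0692887.
−0.14·t = ln(0.0692887) = -2.6695, so t = 2.6695/0.14 = 19.068.

19.1 years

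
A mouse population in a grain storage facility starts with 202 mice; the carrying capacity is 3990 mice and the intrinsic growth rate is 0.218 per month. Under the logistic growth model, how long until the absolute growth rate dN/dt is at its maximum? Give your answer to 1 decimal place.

Logistic growth is fastest at N = K/2 = 1995.
A = (K − N₀)/N₀ = 18.752. Set K/(1 + A·e^(−rt)) = K/2 → A·e^(−rt) = 1.
e^(−0.218t) = 1/18.752 = 0.0533263, so t = ln(18.752)/0.218 = 2.9313/0.218 = 13.446.

13.4 months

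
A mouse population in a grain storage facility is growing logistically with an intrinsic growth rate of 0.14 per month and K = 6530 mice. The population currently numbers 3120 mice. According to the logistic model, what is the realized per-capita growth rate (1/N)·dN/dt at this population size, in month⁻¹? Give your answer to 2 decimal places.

0.07 per month

(1/N)·dN/dt = r(1 − N/K) = 0.14 × (1 − 3120/6530).
= 0.14 × 0.52221 = 0.073109.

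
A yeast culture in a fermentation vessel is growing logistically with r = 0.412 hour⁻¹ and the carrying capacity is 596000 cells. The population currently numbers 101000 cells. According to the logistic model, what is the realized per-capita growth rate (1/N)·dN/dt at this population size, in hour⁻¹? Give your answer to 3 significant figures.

0.342 per hour

(1/N)·dN/dt = r(1 − N/K) = 0.412 × (1 − 101000/596000).
= 0.412 × 0.83054 = 0.34218.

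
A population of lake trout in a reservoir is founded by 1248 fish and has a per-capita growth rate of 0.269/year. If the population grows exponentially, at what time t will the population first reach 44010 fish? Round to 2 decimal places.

Set N₀·e^(rt) = 44010: e^(0.269·t) = 44010/1248 = 35.264.
0.269·t = ln(35.264) = 3.5629, so t = 3.5629/0.269 = 13.245.

13.24 years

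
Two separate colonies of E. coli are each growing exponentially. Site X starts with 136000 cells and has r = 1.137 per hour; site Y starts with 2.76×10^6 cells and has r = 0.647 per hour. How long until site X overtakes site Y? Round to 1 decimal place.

6.1 hours

Set 136000·e^(1.137t) = 2.76×10^6·e^(0.647t).
e^((1.137 − 0.647)t) = 2.76×10^6/136000 → e^(0.49·t) = 20.294.
0.49·t = ln(20.294) = 3.0103, so t = 3.0103/0.49 = 6.1435.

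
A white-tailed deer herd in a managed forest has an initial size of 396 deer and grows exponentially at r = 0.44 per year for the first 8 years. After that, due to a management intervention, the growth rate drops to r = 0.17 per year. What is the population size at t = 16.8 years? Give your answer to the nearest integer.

59720 deer

Phase 1: N(8) = 396·e^(0.44×8) = 396·e^3.52 = 13378.6.
Phase 2 runs for 16.8 − 8 = 8.8 years at r = 0.17.
N(16.8) = 13378.6·e^(0.17×8.8) = 13378.6·e^1.496 = 59719.5.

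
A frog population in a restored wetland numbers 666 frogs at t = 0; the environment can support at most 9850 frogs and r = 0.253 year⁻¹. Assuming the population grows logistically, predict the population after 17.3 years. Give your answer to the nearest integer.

A = (K − N₀)/N₀ = (9850 − 666)/666 = 13.79.
N(t) = K/(1 + A·e^(−rt)) = 9850/(1 + 13.79×e^(−0.253×17.3)).
e^(−4.377) = 0.012564; denominator = 1 + 13.79×0.012564 = 1.1733.
N = 9850/1.1733 = 8395.42.

8395 frogs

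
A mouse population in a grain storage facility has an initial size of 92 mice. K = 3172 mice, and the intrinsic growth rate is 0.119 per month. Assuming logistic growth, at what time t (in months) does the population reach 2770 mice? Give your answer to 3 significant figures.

45.7 months

A = (K − N₀)/N₀ = (3172 − 92)/92 = 33.478.
Solve 3172/(1 + 33.478·e^(−0.119t)) = 2770: 1 + 33.478·e^(−0.119t) = 1.1451, so e^(−0.119t) = 0.00433494.
−0.119·t = ln(0.00433494) = -5.441, so t = 5.441/0.119 = 45.723.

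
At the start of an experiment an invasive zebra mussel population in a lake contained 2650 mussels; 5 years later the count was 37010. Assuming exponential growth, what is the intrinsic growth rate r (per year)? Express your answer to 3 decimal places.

From N(t) = N₀·e^(rt): e^(r·5) = 37010/2650 = 13.966.
r·5 = ln(13.966) = 2.6366, so r = 2.6366/5 = 0.52733.

0.527 per year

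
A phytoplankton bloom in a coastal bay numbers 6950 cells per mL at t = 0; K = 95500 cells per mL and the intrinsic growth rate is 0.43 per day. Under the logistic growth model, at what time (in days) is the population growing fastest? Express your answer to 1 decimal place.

Logistic growth is fastest at N = K/2 = 47750.
A = (K − N₀)/N₀ = 12.741. Set K/(1 + A·e^(−rt)) = K/2 → A·e^(−rt) = 1.
e^(−0.43t) = 1/12.741 = 0.0784867, so t = ln(12.741)/0.43 = 2.5448/0.43 = 5.9182.

5.9 days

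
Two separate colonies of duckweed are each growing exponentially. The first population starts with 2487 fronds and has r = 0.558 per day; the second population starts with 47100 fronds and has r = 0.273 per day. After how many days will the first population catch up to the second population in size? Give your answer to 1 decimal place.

Set 2487·e^(0.558t) = 47100·e^(0.273t).
e^((0.558 − 0.273)t) = 47100/2487 → e^(0.285·t) = 18.938.
0.285·t = ln(18.938) = 2.9412, so t = 2.9412/0.285 = 10.32.

10.3 days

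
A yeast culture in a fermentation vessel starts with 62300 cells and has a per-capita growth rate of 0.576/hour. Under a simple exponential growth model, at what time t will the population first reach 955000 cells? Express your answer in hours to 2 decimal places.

Set N₀·e^(rt) = 955000: e^(0.576·t) = 955000/62300 = 15.329.
0.576·t = ln(15.329) = 2.7297, so t = 2.7297/0.576 = 4.7391.

4.74 hours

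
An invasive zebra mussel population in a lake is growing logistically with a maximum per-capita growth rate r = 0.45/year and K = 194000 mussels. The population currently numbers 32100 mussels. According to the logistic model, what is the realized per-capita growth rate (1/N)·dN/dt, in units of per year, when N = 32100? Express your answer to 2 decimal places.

(1/N)·dN/dt = r(1 − N/K) = 0.45 × (1 − 32100/194000).
= 0.45 × 0.83454 = 0.37554.

0.38 per year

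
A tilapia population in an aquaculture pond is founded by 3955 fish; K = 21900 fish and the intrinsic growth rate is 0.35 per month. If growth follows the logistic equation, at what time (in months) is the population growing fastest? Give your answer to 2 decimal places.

4.32 months

Logistic growth is fastest at N = K/2 = 10950.
A = (K − N₀)/N₀ = 4.5373. Set K/(1 + A·e^(−rt)) = K/2 → A·e^(−rt) = 1.
e^(−0.35t) = 1/4.5373 = 0.220396, so t = ln(4.5373)/0.35 = 1.5123/0.35 = 4.3209.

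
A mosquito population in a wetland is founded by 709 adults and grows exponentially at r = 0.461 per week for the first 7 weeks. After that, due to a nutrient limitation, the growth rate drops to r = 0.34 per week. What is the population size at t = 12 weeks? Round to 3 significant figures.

Phase 1: N(7) = 709·e^(0.461×7) = 709·e^3.227 = 17869.6.
Phase 2 runs for 12 − 7 = 5 weeks at r = 0.34.
N(12) = 17869.6·e^(0.34×5) = 17869.6·e^1.7 = 97817.2.

97800 adults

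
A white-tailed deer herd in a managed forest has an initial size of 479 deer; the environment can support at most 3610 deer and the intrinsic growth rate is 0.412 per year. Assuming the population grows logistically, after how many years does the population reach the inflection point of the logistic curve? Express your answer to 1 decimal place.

4.6 years

Logistic growth is fastest at N = K/2 = 1805.
A = (K − N₀)/N₀ = 6.5365. Set K/(1 + A·e^(−rt)) = K/2 → A·e^(−rt) = 1.
e^(−0.412t) = 1/6.5365 = 0.152986, so t = ln(6.5365)/0.412 = 1.8774/0.412 = 4.5568.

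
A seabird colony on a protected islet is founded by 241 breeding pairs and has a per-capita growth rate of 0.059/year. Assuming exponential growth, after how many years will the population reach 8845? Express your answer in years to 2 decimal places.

Set N₀·e^(rt) = 8845: e^(0.059·t) = 8845/241 = 36.701.
0.059·t = ln(36.701) = 3.6028, so t = 3.6028/0.059 = 61.065.

61.06 years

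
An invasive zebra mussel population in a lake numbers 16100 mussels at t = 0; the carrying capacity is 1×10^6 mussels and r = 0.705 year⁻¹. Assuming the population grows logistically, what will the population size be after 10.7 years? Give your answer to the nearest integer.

A = (K − N₀)/N₀ = (1×10^6 − 16100)/16100 = 61.112.
N(t) = K/(1 + A·e^(−rt)) = 1×10^6/(1 + 61.112×e^(−0.705×10.7)).
e^(−7.543) = 0.00052954; denominator = 1 + 61.112×0.00052954 = 1.0324.
N = 1×10^6/1.0324 = 968653.

968653 mussels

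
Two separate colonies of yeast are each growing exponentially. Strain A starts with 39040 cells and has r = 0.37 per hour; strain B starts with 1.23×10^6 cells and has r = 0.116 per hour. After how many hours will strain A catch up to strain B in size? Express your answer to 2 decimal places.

13.58 hours

Set 39040·e^(0.37t) = 1.23×10^6·e^(0.116t).
e^((0.37 − 0.116)t) = 1.23×10^6/39040 → e^(0.254·t) = 31.506.
0.254·t = ln(31.506) = 3.4502, so t = 3.4502/0.254 = 13.583.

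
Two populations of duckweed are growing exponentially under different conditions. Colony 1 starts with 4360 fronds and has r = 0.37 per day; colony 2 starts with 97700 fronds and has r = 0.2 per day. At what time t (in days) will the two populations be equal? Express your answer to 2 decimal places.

18.29 days

Set 4360·e^(0.37t) = 97700·e^(0.2t).
e^((0.37 − 0.2)t) = 97700/4360 → e^(0.17·t) = 22.408.
0.17·t = ln(22.408) = 3.1094, so t = 3.1094/0.17 = 18.291.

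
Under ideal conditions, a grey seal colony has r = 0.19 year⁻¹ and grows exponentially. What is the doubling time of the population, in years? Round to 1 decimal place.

3.6 years

Doubling time t_d = ln(2)/r = 0.6931/0.19 = 3.6481.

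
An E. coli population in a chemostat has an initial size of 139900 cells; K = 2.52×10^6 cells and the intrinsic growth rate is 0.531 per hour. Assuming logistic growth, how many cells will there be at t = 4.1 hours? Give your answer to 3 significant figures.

A = (K − N₀)/N₀ = (2.52×10^6 − 139900)/139900 = 17.013.
N(t) = K/(1 + A·e^(−rt)) = 2.52×10^6/(1 + 17.013×e^(−0.531×4.1)).
e^(−2.177) = 0.11337; denominator = 1 + 17.013×0.11337 = 2.9287.
N = 2.52×10^6/2.9287 = 860437.

860000 cells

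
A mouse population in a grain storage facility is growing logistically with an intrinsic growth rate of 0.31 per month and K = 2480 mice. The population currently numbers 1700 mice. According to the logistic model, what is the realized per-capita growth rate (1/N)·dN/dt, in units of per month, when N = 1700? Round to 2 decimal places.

0.10 per month

(1/N)·dN/dt = r(1 − N/K) = 0.31 × (1 − 1700/2480).
= 0.31 × 0.31452 = 0.0975.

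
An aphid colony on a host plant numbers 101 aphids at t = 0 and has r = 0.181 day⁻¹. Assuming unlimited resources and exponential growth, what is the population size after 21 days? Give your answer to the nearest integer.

N(t) = N₀·e^(rt) = 101 × e^(0.181×21) = 101 × e^3.801.
e^3.801 ≈ 44.746, so N ≈ 101 × 44.746 = 4519.34.

4519 aphids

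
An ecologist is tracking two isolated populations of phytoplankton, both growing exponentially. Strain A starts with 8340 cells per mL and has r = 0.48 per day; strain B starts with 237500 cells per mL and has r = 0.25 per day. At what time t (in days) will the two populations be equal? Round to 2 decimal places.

14.56 days

Set 8340·e^(0.48t) = 237500·e^(0.25t).
e^((0.48 − 0.25)t) = 237500/8340 → e^(0.23·t) = 28.477.
0.23·t = ln(28.477) = 3.3491, so t = 3.3491/0.23 = 14.561.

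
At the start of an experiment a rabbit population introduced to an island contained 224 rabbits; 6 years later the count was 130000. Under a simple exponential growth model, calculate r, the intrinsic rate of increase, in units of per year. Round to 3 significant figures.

From N(t) = N₀·e^(rt): e^(r·6) = 130000/224 = 580.36.
r·6 = ln(580.36) = 6.3636, so r = 6.3636/6 = 1.0606.

1.06 per year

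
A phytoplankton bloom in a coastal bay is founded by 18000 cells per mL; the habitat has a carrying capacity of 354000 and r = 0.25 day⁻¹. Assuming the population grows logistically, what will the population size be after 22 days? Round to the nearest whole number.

A = (K − N₀)/N₀ = (354000 − 18000)/18000 = 18.667.
N(t) = K/(1 + A·e^(−rt)) = 354000/(1 + 18.667×e^(−0.25×22)).
e^(−5.5) = 0.0040868; denominator = 1 + 18.667×0.0040868 = 1.0763.
N = 354000/1.0763 = 328909.

328909 cells per mL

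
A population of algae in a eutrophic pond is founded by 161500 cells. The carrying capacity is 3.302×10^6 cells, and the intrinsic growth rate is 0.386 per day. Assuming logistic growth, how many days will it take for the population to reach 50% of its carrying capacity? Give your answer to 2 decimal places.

7.69 days

A = (K − N₀)/N₀ = (3.302×10^6 − 161500)/161500 = 19.446.
Solve 3.302×10^6/(1 + 19.446·e^(−0.386t)) = 1.651×10^6: 1 + 19.446·e^(−0.386t) = 2, so e^(−0.386t) = 0.0514249.
−0.386·t = ln(0.0514249) = -2.9676, so t = 2.9676/0.386 = 7.6882.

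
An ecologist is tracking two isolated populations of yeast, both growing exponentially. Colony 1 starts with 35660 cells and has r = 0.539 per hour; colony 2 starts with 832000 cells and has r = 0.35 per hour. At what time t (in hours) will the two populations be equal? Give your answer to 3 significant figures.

Set 35660·e^(0.539t) = 832000·e^(0.35t).
e^((0.539 − 0.35)t) = 832000/35660 → e^(0.189·t) = 23.331.
0.189·t = ln(23.331) = 3.1498, so t = 3.1498/0.189 = 16.666.

16.7 hours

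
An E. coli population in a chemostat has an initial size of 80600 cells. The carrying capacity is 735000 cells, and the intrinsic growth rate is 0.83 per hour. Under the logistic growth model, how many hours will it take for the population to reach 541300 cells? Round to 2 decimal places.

3.76 hours

A = (K − N₀)/N₀ = (735000 − 80600)/80600 = 8.1191.
Solve 735000/(1 + 8.1191·e^(−0.83t)) = 541300: 1 + 8.1191·e^(−0.83t) = 1.3578, so e^(−0.83t) = 0.0440741.
−0.83·t = ln(0.0440741) = -3.1219, so t = 3.1219/0.83 = 3.7613.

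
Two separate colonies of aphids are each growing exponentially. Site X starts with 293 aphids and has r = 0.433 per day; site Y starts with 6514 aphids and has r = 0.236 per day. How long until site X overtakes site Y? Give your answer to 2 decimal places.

Set 293·e^(0.433t) = 6514·e^(0.236t).
e^((0.433 − 0.236)t) = 6514/293 → e^(0.197·t) = 22.232.
0.197·t = ln(22.232) = 3.1015, so t = 3.1015/0.197 = 15.744.

15.74 days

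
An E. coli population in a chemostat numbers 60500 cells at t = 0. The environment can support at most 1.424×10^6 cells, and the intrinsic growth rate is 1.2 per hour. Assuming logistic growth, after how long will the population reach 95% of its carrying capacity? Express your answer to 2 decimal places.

A = (K − N₀)/N₀ = (1.424×10^6 − 60500)/60500 = 22.537.
Solve 1.424×10^6/(1 + 22.537·e^(−1.2t)) = 1.3528×10^6: 1 + 22.537·e^(−1.2t) = 1.0526, so e^(−1.2t) = 0.00233532.
−1.2·t = ln(0.00233532) = -6.0596, so t = 6.0596/1.2 = 5.0497.

5.05 hours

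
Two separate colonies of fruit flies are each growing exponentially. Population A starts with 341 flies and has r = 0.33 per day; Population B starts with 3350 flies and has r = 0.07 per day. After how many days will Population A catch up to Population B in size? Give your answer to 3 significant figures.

Set 341·e^(0.33t) = 3350·e^(0.07t).
e^((0.33 − 0.07)t) = 3350/341 → e^(0.26·t) = 9.824.
0.26·t = ln(9.824) = 2.2848, so t = 2.2848/0.26 = 8.7878.

8.79 days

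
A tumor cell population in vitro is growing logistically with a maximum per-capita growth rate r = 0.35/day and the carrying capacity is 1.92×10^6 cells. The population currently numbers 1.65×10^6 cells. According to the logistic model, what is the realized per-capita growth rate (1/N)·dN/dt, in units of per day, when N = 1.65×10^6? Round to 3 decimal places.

(1/N)·dN/dt = r(1 − N/K) = 0.35 × (1 − 1.65×10^6/1.92×10^6).
= 0.35 × 0.14062 = 0.049219.

0.049 per day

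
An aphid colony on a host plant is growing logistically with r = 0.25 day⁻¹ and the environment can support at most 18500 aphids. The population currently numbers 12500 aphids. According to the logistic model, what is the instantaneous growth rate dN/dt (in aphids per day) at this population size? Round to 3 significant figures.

dN/dt = rN(1 − N/K) = 0.25 × 12500 × (1 − 12500/18500).
1 − 12500/18500 = 0.32432; dN/dt = 0.25 × 12500 × 0.32432 = 1013.5.

1010 aphids per day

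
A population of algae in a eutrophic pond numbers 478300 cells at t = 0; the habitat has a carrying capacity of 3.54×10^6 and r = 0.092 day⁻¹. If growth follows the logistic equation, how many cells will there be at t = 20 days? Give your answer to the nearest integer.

1755409 cells

A = (K − N₀)/N₀ = (3.54×10^6 − 478300)/478300 = 6.4012.
N(t) = K/(1 + A·e^(−rt)) = 3.54×10^6/(1 + 6.4012×e^(−0.092×20)).
e^(−1.84) = 0.15882; denominator = 1 + 6.4012×0.15882 = 2.0166.
N = 3.54×10^6/2.0166 = 1.755409×10^6.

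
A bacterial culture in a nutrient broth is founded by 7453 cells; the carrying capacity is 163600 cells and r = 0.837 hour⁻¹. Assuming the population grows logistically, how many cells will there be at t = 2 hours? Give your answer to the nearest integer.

A = (K − N₀)/N₀ = (163600 − 7453)/7453 = 20.951.
N(t) = K/(1 + A·e^(−rt)) = 163600/(1 + 20.951×e^(−0.837×2)).
e^(−1.674) = 0.1875; denominator = 1 + 20.951×0.1875 = 4.9282.
N = 163600/4.9282 = 33196.7.

33197 cells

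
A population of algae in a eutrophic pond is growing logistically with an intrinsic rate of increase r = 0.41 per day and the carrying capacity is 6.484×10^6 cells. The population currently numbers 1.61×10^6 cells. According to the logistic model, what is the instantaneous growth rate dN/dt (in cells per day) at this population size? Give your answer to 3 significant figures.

496000 cells per day

dN/dt = rN(1 − N/K) = 0.41 × 1.61×10^6 × (1 − 1.61×10^6/6.484×10^6).
1 − 1.61×10^6/6.484×10^6 = 0.7517; dN/dt = 0.41 × 1.61×10^6 × 0.7517 = 4.96195×10^5.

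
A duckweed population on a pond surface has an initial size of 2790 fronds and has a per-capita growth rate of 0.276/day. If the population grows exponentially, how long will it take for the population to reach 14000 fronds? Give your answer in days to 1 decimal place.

Set N₀·e^(rt) = 14000: e^(0.276·t) = 14000/2790 = 5.0179.
0.276·t = ln(5.0179) = 1.613, so t = 1.613/0.276 = 5.8443.

5.8 days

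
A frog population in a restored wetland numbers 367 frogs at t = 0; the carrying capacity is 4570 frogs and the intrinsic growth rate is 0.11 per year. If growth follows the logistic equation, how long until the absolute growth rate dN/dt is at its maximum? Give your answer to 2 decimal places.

22.17 years

Logistic growth is fastest at N = K/2 = 2285.
A = (K − N₀)/N₀ = 11.452. Set K/(1 + A·e^(−rt)) = K/2 → A·e^(−rt) = 1.
e^(−0.11t) = 1/11.452 = 0.0873186, so t = ln(11.452)/0.11 = 2.4382/0.11 = 22.165.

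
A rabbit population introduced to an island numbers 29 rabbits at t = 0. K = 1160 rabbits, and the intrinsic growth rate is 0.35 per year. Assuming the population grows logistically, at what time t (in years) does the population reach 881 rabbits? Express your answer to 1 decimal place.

13.8 years

A = (K − N₀)/N₀ = (1160 − 29)/29 = 39.
Solve 1160/(1 + 39·e^(−0.35t)) = 881: 1 + 39·e^(−0.35t) = 1.3167, so e^(−0.35t) = 0.00812014.
−0.35·t = ln(0.00812014) = -4.8134, so t = 4.8134/0.35 = 13.753.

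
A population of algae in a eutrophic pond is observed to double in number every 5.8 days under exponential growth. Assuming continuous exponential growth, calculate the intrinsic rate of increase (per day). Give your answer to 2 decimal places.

0.12 per day

r = ln(2)/t_d = 0.6931/5.8 = 0.11951.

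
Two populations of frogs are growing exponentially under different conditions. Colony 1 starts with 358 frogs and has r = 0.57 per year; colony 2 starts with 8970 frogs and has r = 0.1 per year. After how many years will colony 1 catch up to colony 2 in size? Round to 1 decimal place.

Set 358·e^(0.57t) = 8970·e^(0.1t).
e^((0.57 − 0.1)t) = 8970/358 → e^(0.47·t) = 25.056.
0.47·t = ln(25.056) = 3.2211, so t = 3.2211/0.47 = 6.8534.

6.9 years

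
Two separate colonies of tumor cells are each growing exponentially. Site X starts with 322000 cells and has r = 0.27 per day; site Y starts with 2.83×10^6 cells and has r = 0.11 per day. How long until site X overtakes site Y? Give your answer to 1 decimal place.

13.6 days

Set 322000·e^(0.27t) = 2.83×10^6·e^(0.11t).
e^((0.27 − 0.11)t) = 2.83×10^6/322000 → e^(0.16·t) = 8.7888.
0.16·t = ln(8.7888) = 2.1735, so t = 2.1735/0.16 = 13.584.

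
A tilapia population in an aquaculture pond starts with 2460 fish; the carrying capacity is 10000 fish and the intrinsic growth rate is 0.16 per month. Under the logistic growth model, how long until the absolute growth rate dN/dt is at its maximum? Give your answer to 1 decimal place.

7.0 months

Logistic growth is fastest at N = K/2 = 5000.
A = (K − N₀)/N₀ = 3.065. Set K/(1 + A·e^(−rt)) = K/2 → A·e^(−rt) = 1.
e^(−0.16t) = 1/3.065 = 0.32626, so t = ln(3.065)/0.16 = 1.1201/0.16 = 7.0004.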